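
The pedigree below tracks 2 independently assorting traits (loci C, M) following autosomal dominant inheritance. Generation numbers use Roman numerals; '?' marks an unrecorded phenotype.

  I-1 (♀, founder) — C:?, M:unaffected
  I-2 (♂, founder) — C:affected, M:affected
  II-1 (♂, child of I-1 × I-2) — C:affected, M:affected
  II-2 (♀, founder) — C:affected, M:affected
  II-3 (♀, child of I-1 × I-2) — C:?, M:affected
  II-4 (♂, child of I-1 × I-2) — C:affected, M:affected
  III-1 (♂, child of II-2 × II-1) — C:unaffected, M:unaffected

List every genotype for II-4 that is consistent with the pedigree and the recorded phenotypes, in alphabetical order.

C/I-1 ? ·: cc|Cc|CC
C/I-2 aff ·: Cc|CC
C/II-1 aff I-1×I-2: Cc
C/II-2 aff ·: Cc
C/II-3 ? I-1×I-2: cc|Cc|CC
C/II-4 aff I-1×I-2: Cc|CC
C/III-1 un II-2×II-1: cc
⇒ C over [I-1,I-2,II-1,II-2,II-3,II-4,III-1]: 17 consistent
M/I-1 un ·: mm
M/I-2 aff ·: Mm|MM
M/II-1 aff I-1×I-2: Mm
M/II-2 aff ·: Mm
M/II-3 aff I-1×I-2: Mm
M/II-4 aff I-1×I-2: Mm
M/III-1 un II-2×II-1: mm
⇒ M over [I-1,I-2,II-1,II-2,II-3,II-4,III-1]: 2 consistent

II-4 ∈ {CC Mm, Cc Mm}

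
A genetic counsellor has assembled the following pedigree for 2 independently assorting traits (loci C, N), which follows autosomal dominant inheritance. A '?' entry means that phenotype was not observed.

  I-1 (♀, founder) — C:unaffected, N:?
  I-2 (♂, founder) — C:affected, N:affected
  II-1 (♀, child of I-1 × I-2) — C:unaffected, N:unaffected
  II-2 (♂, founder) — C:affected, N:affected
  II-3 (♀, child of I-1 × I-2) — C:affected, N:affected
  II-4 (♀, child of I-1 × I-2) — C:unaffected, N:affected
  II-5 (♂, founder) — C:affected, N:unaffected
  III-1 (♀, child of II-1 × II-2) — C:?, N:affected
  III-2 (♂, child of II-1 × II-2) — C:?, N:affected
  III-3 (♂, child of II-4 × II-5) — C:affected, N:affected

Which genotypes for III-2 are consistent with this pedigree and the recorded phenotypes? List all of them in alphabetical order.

C/I-1 un ·: cc
C/I-2 aff ·: Cc
C/II-1 un I-1×I-2: cc
C/II-2 aff ·: Cc|CC
C/II-3 aff I-1×I-2: Cc
C/II-4 un I-1×I-2: cc
C/II-5 aff ·: Cc|CC
C/III-1 ? II-1×II-2: cc|Cc
C/III-2 ? II-1×II-2: cc|Cc
C/III-3 aff II-4×II-5: Cc
⇒ C over [I-1,I-2,II-1,II-2,II-3,II-4,II-5,III-1,III-2,III-3]: 10 consistent
N/I-1 ? ·: nn|Nn
N/I-2 aff ·: Nn
N/II-1 un I-1×I-2: nn
N/II-2 aff ·: Nn|NN
N/II-3 aff I-1×I-2: Nn|NN
N/II-4 aff I-1×I-2: Nn|NN
N/II-5 un ·: nn
N/III-1 aff II-1×II-2: Nn
N/III-2 aff II-1×II-2: Nn
N/III-3 aff II-4×II-5: Nn
⇒ N over [I-1,I-2,II-1,II-2,II-3,II-4,II-5,III-1,III-2,III-3]: 10 consistent

III-2 ∈ {Cc Nn, cc Nn}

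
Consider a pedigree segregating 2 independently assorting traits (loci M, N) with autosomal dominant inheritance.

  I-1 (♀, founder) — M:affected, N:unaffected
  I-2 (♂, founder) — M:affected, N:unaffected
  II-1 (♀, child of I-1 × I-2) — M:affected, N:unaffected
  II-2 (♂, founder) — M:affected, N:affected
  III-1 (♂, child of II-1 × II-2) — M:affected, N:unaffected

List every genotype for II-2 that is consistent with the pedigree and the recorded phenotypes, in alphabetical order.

M/I-1 aff ·: Mm|MM
M/I-2 aff ·: Mm|MM
M/II-1 aff I-1×I-2: Mm|MM
M/II-2 aff ·: Mm|MM
M/III-1 aff II-1×II-2: Mm|MM
⇒ M over [I-1,I-2,II-1,II-2,III-1]: 24 consistent
N/I-1 un ·: nn
N/I-2 un ·: nn
N/II-1 un I-1×I-2: nn
N/II-2 aff ·: Nn
N/III-1 un II-1×II-2: nn
⇒ N over [I-1,I-2,II-1,II-2,III-1]: 1 consistent

II-2 ∈ {MM Nn, Mm Nn}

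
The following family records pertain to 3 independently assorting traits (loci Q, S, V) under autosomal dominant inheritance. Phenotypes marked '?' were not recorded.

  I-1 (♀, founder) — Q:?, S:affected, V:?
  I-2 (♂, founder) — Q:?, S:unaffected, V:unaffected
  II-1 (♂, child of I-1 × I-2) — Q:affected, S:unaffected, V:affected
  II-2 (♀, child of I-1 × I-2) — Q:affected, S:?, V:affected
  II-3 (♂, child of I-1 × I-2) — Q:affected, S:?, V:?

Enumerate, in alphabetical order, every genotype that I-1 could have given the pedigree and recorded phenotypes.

Q/I-1 ? ·: qq|Qq|QQ
Q/I-2 ? ·: qq|Qq|QQ
Q/II-1 aff I-1×I-2: Qq|QQ
Q/II-2 aff I-1×I-2: Qq|QQ
Q/II-3 aff I-1×I-2: Qq|QQ
⇒ Q over [I-1,I-2,II-1,II-2,II-3]: 29 consistent
S/I-1 aff ·: Ss
S/I-2 un ·: ss
S/II-1 un I-1×I-2: ss
S/II-2 ? I-1×I-2: ss|Ss
S/II-3 ? I-1×I-2: ss|Ss
⇒ S over [I-1,I-2,II-1,II-2,II-3]: 4 consistent
V/I-1 ? ·: Vv|VV
V/I-2 un ·: vv
V/II-1 aff I-1×I-2: Vv
V/II-2 aff I-1×I-2: Vv
V/II-3 ? I-1×I-2: vv|Vv
⇒ V over [I-1,I-2,II-1,II-2,II-3]: 3 consistent

I-1 ∈ {QQ Ss VV, QQ Ss Vv, Qq Ss VV, Qq Ss Vv, qq Ss VV, qq Ss Vv}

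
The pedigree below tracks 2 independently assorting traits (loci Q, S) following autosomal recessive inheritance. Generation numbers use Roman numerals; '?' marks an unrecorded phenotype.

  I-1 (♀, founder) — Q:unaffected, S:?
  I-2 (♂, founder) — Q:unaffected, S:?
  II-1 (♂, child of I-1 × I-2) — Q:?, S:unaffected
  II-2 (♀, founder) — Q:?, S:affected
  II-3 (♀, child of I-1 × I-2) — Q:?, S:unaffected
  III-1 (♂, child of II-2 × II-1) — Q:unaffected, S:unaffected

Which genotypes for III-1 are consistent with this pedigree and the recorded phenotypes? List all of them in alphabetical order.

Q/I-1 un ·: QQ|Qq
Q/I-2 un ·: QQ|Qq
Q/II-1 ? I-1×I-2: QQ|Qq|qq
Q/II-2 ? ·: QQ|Qq|qq
Q/II-3 ? I-1×I-2: QQ|Qq|qq
Q/III-1 un II-2×II-1: QQ|Qq
⇒ Q over [I-1,I-2,II-1,II-2,II-3,III-1]: 73 consistent
S/I-1 ? ·: SS|Ss|ss
S/I-2 ? ·: SS|Ss|ss
S/II-1 un I-1×I-2: SS|Ss
S/II-2 aff ·: ss
S/II-3 un I-1×I-2: SS|Ss
S/III-1 un II-2×II-1: Ss
⇒ S over [I-1,I-2,II-1,II-2,II-3,III-1]: 17 consistent

III-1 ∈ {QQ Ss, Qq Ss}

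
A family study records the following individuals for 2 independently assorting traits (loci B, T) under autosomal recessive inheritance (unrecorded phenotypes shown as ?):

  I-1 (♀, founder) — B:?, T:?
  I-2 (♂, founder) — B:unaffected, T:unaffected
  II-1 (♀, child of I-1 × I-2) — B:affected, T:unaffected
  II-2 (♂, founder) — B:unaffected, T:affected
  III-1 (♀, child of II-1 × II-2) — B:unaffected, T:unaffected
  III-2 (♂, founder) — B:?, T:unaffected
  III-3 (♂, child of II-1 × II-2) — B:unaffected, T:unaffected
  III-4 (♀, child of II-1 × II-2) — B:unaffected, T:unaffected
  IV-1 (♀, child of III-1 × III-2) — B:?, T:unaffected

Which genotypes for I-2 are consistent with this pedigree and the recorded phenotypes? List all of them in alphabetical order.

I-2 ∈ {Bb TT, Bb Tt}

B/I-1 ? ·: Bb|bb
B/I-2 un ·: Bb
B/II-1 aff I-1×I-2: bb
B/II-2 un ·: BB|Bb
B/III-1 un II-1×II-2: Bb
B/III-2 ? ·: BB|Bb|bb
B/III-3 un II-1×II-2: Bb
B/III-4 un II-1×II-2: Bb
B/IV-1 ? III-1×III-2: BB|Bb|bb
⇒ B over [I-1,I-2,II-1,II-2,III-1,III-2,III-3,III-4,IV-1]: 28 consistent
T/I-1 ? ·: TT|Tt|tt
T/I-2 un ·: TT|Tt
T/II-1 un I-1×I-2: TT|Tt
T/II-2 aff ·: tt
T/III-1 un II-1×II-2: Tt
T/III-2 un ·: TT|Tt
T/III-3 un II-1×II-2: Tt
T/III-4 un II-1×II-2: Tt
T/IV-1 un III-1×III-2: TT|Tt
⇒ T over [I-1,I-2,II-1,II-2,III-1,III-2,III-3,III-4,IV-1]: 36 consistent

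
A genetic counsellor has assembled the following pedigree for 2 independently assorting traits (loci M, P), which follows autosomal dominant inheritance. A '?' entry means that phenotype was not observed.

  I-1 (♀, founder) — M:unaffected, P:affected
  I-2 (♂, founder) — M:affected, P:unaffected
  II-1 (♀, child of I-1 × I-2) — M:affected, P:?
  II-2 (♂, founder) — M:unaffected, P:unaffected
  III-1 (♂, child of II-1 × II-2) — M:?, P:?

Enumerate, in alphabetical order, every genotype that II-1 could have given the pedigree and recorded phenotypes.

II-1 ∈ {Mm Pp, Mm pp}

M/I-1 un ·: mm
M/I-2 aff ·: Mm|MM
M/II-1 aff I-1×I-2: Mm
M/II-2 un ·: mm
M/III-1 ? II-1×II-2: mm|Mm
⇒ M over [I-1,I-2,II-1,II-2,III-1]: 4 consistent
P/I-1 aff ·: Pp|PP
P/I-2 un ·: pp
P/II-1 ? I-1×I-2: pp|Pp
P/II-2 un ·: pp
P/III-1 ? II-1×II-2: pp|Pp
⇒ P over [I-1,I-2,II-1,II-2,III-1]: 5 consistent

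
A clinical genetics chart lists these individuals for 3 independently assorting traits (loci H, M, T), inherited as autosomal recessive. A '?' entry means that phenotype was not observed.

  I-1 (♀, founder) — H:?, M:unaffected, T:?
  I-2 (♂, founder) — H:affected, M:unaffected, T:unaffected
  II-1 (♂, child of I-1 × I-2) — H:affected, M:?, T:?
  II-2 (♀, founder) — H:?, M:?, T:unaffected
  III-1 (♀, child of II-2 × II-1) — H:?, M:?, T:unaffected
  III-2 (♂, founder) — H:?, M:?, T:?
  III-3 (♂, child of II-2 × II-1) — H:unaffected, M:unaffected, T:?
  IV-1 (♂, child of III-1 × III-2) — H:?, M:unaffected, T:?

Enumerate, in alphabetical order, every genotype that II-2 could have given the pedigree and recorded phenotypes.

II-2 ∈ {HH MM TT, HH MM Tt, HH Mm TT, HH Mm Tt, HH mm TT, HH mm Tt, Hh MM TT, Hh MM Tt, Hh Mm TT, Hh Mm Tt, Hh mm TT, Hh mm Tt}

H/I-1 ? ·: Hh|hh
H/I-2 aff ·: hh
H/II-1 aff I-1×I-2: hh
H/II-2 ? ·: HH|Hh
H/III-1 ? II-2×II-1: Hh|hh
H/III-2 ? ·: HH|Hh|hh
H/III-3 un II-2×II-1: Hh
H/IV-1 ? III-1×III-2: HH|Hh|hh
⇒ H over [I-1,I-2,II-1,II-2,III-1,III-2,III-3,IV-1]: 36 consistent
M/I-1 un ·: MM|Mm
M/I-2 un ·: MM|Mm
M/II-1 ? I-1×I-2: MM|Mm|mm
M/II-2 ? ·: MM|Mm|mm
M/III-1 ? II-2×II-1: MM|Mm|mm
M/III-2 ? ·: MM|Mm|mm
M/III-3 un II-2×II-1: MM|Mm
M/IV-1 un III-1×III-2: MM|Mm
⇒ M over [I-1,I-2,II-1,II-2,III-1,III-2,III-3,IV-1]: 261 consistent
T/I-1 ? ·: TT|Tt|tt
T/I-2 un ·: TT|Tt
T/II-1 ? I-1×I-2: TT|Tt|tt
T/II-2 un ·: TT|Tt
T/III-1 un II-2×II-1: TT|Tt
T/III-2 ? ·: TT|Tt|tt
T/III-3 ? II-2×II-1: TT|Tt|tt
T/IV-1 ? III-1×III-2: TT|Tt|tt
⇒ T over [I-1,I-2,II-1,II-2,III-1,III-2,III-3,IV-1]: 421 consistent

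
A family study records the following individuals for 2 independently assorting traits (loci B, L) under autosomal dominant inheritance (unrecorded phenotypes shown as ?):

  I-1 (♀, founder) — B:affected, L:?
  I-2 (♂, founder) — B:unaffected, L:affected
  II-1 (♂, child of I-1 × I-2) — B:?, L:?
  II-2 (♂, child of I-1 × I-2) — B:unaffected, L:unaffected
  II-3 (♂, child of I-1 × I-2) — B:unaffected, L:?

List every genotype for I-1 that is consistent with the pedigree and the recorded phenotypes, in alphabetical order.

B/I-1 aff ·: Bb
B/I-2 un ·: bb
B/II-1 ? I-1×I-2: bb|Bb
B/II-2 un I-1×I-2: bb
B/II-3 un I-1×I-2: bb
⇒ B over [I-1,I-2,II-1,II-2,II-3]: 2 consistent
L/I-1 ? ·: ll|Ll
L/I-2 aff ·: Ll
L/II-1 ? I-1×I-2: ll|Ll|LL
L/II-2 un I-1×I-2: ll
L/II-3 ? I-1×I-2: ll|Ll|LL
⇒ L over [I-1,I-2,II-1,II-2,II-3]: 13 consistent

I-1 ∈ {Bb Ll, Bb ll}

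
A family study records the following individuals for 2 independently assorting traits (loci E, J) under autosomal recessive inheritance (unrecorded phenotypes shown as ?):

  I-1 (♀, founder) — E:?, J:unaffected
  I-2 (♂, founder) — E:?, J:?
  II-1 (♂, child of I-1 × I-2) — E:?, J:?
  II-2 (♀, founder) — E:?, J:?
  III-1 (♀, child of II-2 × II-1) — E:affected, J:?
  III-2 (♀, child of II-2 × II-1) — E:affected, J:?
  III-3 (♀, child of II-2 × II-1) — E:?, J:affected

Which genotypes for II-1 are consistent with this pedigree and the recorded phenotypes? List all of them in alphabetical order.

II-1 ∈ {Ee Jj, Ee jj, ee Jj, ee jj}

E/I-1 ? ·: EE|Ee|ee
E/I-2 ? ·: EE|Ee|ee
E/II-1 ? I-1×I-2: Ee|ee
E/II-2 ? ·: Ee|ee
E/III-1 aff II-2×II-1: ee
E/III-2 aff II-2×II-1: ee
E/III-3 ? II-2×II-1: EE|Ee|ee
⇒ E over [I-1,I-2,II-1,II-2,III-1,III-2,III-3]: 47 consistent
J/I-1 un ·: JJ|Jj
J/I-2 ? ·: JJ|Jj|jj
J/II-1 ? I-1×I-2: Jj|jj
J/II-2 ? ·: Jj|jj
J/III-1 ? II-2×II-1: JJ|Jj|jj
J/III-2 ? II-2×II-1: JJ|Jj|jj
J/III-3 aff II-2×II-1: jj
⇒ J over [I-1,I-2,II-1,II-2,III-1,III-2,III-3]: 75 consistent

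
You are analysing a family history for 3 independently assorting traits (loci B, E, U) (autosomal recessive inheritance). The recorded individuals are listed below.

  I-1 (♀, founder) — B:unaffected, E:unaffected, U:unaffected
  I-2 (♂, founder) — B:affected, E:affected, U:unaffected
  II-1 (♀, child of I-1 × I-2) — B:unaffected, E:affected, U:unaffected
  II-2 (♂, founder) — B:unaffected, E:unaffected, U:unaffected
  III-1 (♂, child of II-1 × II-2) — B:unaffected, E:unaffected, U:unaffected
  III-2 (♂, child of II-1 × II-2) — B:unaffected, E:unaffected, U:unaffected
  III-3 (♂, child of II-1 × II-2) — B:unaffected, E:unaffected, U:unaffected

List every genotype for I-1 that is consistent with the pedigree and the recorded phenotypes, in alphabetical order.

B/I-1 un ·: BB|Bb
B/I-2 aff ·: bb
B/II-1 un I-1×I-2: Bb
B/II-2 un ·: BB|Bb
B/III-1 un II-1×II-2: BB|Bb
B/III-2 un II-1×II-2: BB|Bb
B/III-3 un II-1×II-2: BB|Bb
⇒ B over [I-1,I-2,II-1,II-2,III-1,III-2,III-3]: 32 consistent
E/I-1 un ·: Ee
E/I-2 aff ·: ee
E/II-1 aff I-1×I-2: ee
E/II-2 un ·: EE|Ee
E/III-1 un II-1×II-2: Ee
E/III-2 un II-1×II-2: Ee
E/III-3 un II-1×II-2: Ee
⇒ E over [I-1,I-2,II-1,II-2,III-1,III-2,III-3]: 2 consistent
U/I-1 un ·: UU|Uu
U/I-2 un ·: UU|Uu
U/II-1 un I-1×I-2: UU|Uu
U/II-2 un ·: UU|Uu
U/III-1 un II-1×II-2: UU|Uu
U/III-2 un II-1×II-2: UU|Uu
U/III-3 un II-1×II-2: UU|Uu
⇒ U over [I-1,I-2,II-1,II-2,III-1,III-2,III-3]: 84 consistent

I-1 ∈ {BB Ee UU, BB Ee Uu, Bb Ee UU, Bb Ee Uu}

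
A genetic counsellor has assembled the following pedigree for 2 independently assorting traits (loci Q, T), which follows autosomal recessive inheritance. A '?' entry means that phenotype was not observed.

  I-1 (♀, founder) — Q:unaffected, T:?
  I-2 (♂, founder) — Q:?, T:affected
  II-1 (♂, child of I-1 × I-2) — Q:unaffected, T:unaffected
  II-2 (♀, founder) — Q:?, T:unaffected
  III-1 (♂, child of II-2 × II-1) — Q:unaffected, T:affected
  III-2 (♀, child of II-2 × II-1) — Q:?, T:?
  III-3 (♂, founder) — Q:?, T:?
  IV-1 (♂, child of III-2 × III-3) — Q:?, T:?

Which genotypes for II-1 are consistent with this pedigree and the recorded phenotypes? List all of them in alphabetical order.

II-1 ∈ {QQ Tt, Qq Tt}

Q/I-1 un ·: QQ|Qq
Q/I-2 ? ·: QQ|Qq|qq
Q/II-1 un I-1×I-2: QQ|Qq
Q/II-2 ? ·: QQ|Qq|qq
Q/III-1 un II-2×II-1: QQ|Qq
Q/III-2 ? II-2×II-1: QQ|Qq|qq
Q/III-3 ? ·: QQ|Qq|qq
Q/IV-1 ? III-2×III-3: QQ|Qq|qq
⇒ Q over [I-1,I-2,II-1,II-2,III-1,III-2,III-3,IV-1]: 447 consistent
T/I-1 ? ·: TT|Tt
T/I-2 aff ·: tt
T/II-1 un I-1×I-2: Tt
T/II-2 un ·: Tt
T/III-1 aff II-2×II-1: tt
T/III-2 ? II-2×II-1: TT|Tt|tt
T/III-3 ? ·: TT|Tt|tt
T/IV-1 ? III-2×III-3: TT|Tt|tt
⇒ T over [I-1,I-2,II-1,II-2,III-1,III-2,III-3,IV-1]: 30 consistent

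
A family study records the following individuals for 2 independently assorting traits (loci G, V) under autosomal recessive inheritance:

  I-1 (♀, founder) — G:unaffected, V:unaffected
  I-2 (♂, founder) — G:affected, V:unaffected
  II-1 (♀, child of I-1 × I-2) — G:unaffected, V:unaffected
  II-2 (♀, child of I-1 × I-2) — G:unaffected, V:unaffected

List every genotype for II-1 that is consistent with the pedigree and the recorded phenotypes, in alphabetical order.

II-1 ∈ {Gg VV, Gg Vv}

G/I-1 un ·: GG|Gg
G/I-2 aff ·: gg
G/II-1 un I-1×I-2: Gg
G/II-2 un I-1×I-2: Gg
⇒ G over [I-1,I-2,II-1,II-2]: 2 consistent
V/I-1 un ·: VV|Vv
V/I-2 un ·: VV|Vv
V/II-1 un I-1×I-2: VV|Vv
V/II-2 un I-1×I-2: VV|Vv
⇒ V over [I-1,I-2,II-1,II-2]: 13 consistent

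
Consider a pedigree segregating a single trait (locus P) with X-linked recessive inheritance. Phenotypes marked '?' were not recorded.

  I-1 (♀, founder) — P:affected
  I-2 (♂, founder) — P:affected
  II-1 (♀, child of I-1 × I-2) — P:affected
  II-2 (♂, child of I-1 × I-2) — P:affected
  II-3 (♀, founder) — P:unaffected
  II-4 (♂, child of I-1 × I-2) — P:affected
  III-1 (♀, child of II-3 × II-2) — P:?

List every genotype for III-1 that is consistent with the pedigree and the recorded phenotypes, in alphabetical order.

P/I-1 aff ·: X^pX^p
P/I-2 aff ·: X^pY
P/II-1 aff I-1×I-2: X^pX^p
P/II-2 aff I-1×I-2: X^pY
P/II-3 un ·: X^PX^P|X^PX^p
P/II-4 aff I-1×I-2: X^pY
P/III-1 ? II-3×II-2: X^PX^p|X^pX^p
⇒ P over [I-1,I-2,II-1,II-2,II-3,II-4,III-1]: 3 consistent

III-1 ∈ {X^PX^p, X^pX^p}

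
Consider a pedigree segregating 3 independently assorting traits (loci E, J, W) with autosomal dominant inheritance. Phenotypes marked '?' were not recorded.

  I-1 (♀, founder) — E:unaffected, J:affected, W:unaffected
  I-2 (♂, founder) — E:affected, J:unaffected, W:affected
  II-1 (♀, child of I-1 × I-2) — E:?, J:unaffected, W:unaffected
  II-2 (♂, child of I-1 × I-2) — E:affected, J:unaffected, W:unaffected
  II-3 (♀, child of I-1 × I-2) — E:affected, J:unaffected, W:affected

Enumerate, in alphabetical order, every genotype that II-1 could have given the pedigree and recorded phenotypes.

E/I-1 un ·: ee
E/I-2 aff ·: Ee|EE
E/II-1 ? I-1×I-2: ee|Ee
E/II-2 aff I-1×I-2: Ee
E/II-3 aff I-1×I-2: Ee
⇒ E over [I-1,I-2,II-1,II-2,II-3]: 3 consistent
J/I-1 aff ·: Jj
J/I-2 un ·: jj
J/II-1 un I-1×I-2: jj
J/II-2 un I-1×I-2: jj
J/II-3 un I-1×I-2: jj
⇒ J over [I-1,I-2,II-1,II-2,II-3]: 1 consistent
W/I-1 un ·: ww
W/I-2 aff ·: Ww
W/II-1 un I-1×I-2: ww
W/II-2 un I-1×I-2: ww
W/II-3 aff I-1×I-2: Ww
⇒ W over [I-1,I-2,II-1,II-2,II-3]: 1 consistent

II-1 ∈ {Ee jj ww, ee jj ww}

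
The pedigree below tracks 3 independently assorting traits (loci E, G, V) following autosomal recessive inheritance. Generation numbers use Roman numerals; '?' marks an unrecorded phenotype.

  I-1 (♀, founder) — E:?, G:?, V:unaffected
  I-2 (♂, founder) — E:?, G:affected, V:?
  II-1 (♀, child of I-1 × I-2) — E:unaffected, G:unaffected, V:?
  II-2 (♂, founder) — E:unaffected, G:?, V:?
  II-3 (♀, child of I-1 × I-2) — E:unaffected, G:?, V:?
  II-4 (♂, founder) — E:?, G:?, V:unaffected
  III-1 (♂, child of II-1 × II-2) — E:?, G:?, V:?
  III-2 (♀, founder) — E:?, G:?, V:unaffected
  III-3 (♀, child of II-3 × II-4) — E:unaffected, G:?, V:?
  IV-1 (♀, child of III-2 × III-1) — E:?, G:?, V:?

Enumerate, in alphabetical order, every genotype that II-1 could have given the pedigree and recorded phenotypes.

II-1 ∈ {EE Gg VV, EE Gg Vv, EE Gg vv, Ee Gg VV, Ee Gg Vv, Ee Gg vv}

E/I-1 ? ·: EE|Ee|ee
E/I-2 ? ·: EE|Ee|ee
E/II-1 un I-1×I-2: EE|Ee
E/II-2 un ·: EE|Ee
E/II-3 un I-1×I-2: EE|Ee
E/II-4 ? ·: EE|Ee|ee
E/III-1 ? II-1×II-2: EE|Ee|ee
E/III-2 ? ·: EE|Ee|ee
E/III-3 un II-3×II-4: EE|Ee
E/IV-1 ? III-2×III-1: EE|Ee|ee
⇒ E over [I-1,I-2,II-1,II-2,II-3,II-4,III-1,III-2,III-3,IV-1]: 1687 consistent
G/I-1 ? ·: GG|Gg
G/I-2 aff ·: gg
G/II-1 un I-1×I-2: Gg
G/II-2 ? ·: GG|Gg|gg
G/II-3 ? I-1×I-2: Gg|gg
G/II-4 ? ·: GG|Gg|gg
G/III-1 ? II-1×II-2: GG|Gg|gg
G/III-2 ? ·: GG|Gg|gg
G/III-3 ? II-3×II-4: GG|Gg|gg
G/IV-1 ? III-2×III-1: GG|Gg|gg
⇒ G over [I-1,I-2,II-1,II-2,II-3,II-4,III-1,III-2,III-3,IV-1]: 666 consistent
V/I-1 un ·: VV|Vv
V/I-2 ? ·: VV|Vv|vv
V/II-1 ? I-1×I-2: VV|Vv|vv
V/II-2 ? ·: VV|Vv|vv
V/II-3 ? I-1×I-2: VV|Vv|vv
V/II-4 un ·: VV|Vv
V/III-1 ? II-1×II-2: VV|Vv|vv
V/III-2 un ·: VV|Vv
V/III-3 ? II-3×II-4: VV|Vv|vv
V/IV-1 ? III-2×III-1: VV|Vv|vv
⇒ V over [I-1,I-2,II-1,II-2,II-3,II-4,III-1,III-2,III-3,IV-1]: 1864 consistent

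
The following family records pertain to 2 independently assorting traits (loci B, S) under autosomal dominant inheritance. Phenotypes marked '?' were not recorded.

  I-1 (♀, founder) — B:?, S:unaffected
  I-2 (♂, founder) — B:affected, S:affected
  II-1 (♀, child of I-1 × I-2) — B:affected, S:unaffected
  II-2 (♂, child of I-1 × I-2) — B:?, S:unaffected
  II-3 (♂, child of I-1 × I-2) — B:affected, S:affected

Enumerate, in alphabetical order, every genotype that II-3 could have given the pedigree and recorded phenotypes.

B/I-1 ? ·: bb|Bb|BB
B/I-2 aff ·: Bb|BB
B/II-1 aff I-1×I-2: Bb|BB
B/II-2 ? I-1×I-2: bb|Bb|BB
B/II-3 aff I-1×I-2: Bb|BB
⇒ B over [I-1,I-2,II-1,II-2,II-3]: 32 consistent
S/I-1 un ·: ss
S/I-2 aff ·: Ss
S/II-1 un I-1×I-2: ss
S/II-2 un I-1×I-2: ss
S/II-3 aff I-1×I-2: Ss
⇒ S over [I-1,I-2,II-1,II-2,II-3]: 1 consistent

II-3 ∈ {BB Ss, Bb Ss}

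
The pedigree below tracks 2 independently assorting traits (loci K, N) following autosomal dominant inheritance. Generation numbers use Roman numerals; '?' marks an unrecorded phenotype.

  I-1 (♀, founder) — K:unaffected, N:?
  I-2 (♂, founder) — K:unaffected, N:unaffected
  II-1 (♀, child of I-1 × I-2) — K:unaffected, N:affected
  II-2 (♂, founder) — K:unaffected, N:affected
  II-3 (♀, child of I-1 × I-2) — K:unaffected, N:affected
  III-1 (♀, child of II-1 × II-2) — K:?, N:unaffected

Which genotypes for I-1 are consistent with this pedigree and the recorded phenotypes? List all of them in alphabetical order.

I-1 ∈ {kk NN, kk Nn}

K/I-1 un ·: kk
K/I-2 un ·: kk
K/II-1 un I-1×I-2: kk
K/II-2 un ·: kk
K/II-3 un I-1×I-2: kk
K/III-1 ? II-1×II-2: kk
⇒ K over [I-1,I-2,II-1,II-2,II-3,III-1]: 1 consistent
N/I-1 ? ·: Nn|NN
N/I-2 un ·: nn
N/II-1 aff I-1×I-2: Nn
N/II-2 aff ·: Nn
N/II-3 aff I-1×I-2: Nn
N/III-1 un II-1×II-2: nn
⇒ N over [I-1,I-2,II-1,II-2,II-3,III-1]: 2 consistent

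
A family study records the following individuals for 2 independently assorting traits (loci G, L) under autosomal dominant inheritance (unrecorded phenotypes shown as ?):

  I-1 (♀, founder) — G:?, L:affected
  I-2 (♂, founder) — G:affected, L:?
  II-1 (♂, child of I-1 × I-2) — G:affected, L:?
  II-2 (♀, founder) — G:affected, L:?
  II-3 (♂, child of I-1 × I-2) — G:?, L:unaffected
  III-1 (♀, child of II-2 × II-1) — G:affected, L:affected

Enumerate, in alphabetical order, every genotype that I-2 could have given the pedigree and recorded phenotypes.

G/I-1 ? ·: gg|Gg|GG
G/I-2 aff ·: Gg|GG
G/II-1 aff I-1×I-2: Gg|GG
G/II-2 aff ·: Gg|GG
G/II-3 ? I-1×I-2: gg|Gg|GG
G/III-1 aff II-2×II-1: Gg|GG
⇒ G over [I-1,I-2,II-1,II-2,II-3,III-1]: 64 consistent
L/I-1 aff ·: Ll
L/I-2 ? ·: ll|Ll
L/II-1 ? I-1×I-2: ll|Ll|LL
L/II-2 ? ·: ll|Ll|LL
L/II-3 un I-1×I-2: ll
L/III-1 aff II-2×II-1: Ll|LL
⇒ L over [I-1,I-2,II-1,II-2,II-3,III-1]: 18 consistent

I-2 ∈ {GG Ll, GG ll, Gg Ll, Gg ll}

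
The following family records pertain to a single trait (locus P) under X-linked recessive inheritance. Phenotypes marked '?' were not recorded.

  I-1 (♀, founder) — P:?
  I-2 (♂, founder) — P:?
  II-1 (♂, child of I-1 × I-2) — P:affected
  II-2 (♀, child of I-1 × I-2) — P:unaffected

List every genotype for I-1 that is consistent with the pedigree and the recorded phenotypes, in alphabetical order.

P/I-1 ? ·: X^PX^p|X^pX^p
P/I-2 ? ·: X^PY|X^pY
P/II-1 aff I-1×I-2: X^pY
P/II-2 un I-1×I-2: X^PX^P|X^PX^p
⇒ P over [I-1,I-2,II-1,II-2]: 4 consistent

I-1 ∈ {X^PX^p, X^pX^p}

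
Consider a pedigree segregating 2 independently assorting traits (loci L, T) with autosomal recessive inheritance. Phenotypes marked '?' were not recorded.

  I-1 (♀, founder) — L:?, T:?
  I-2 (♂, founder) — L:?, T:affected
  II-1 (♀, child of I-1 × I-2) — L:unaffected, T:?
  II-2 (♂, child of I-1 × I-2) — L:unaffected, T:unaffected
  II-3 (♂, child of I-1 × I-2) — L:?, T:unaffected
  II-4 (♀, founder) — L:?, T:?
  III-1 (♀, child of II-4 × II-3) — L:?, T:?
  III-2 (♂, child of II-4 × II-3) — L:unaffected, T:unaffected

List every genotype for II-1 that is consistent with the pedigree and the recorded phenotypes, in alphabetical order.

II-1 ∈ {LL Tt, LL tt, Ll Tt, Ll tt}

L/I-1 ? ·: LL|Ll|ll
L/I-2 ? ·: LL|Ll|ll
L/II-1 un I-1×I-2: LL|Ll
L/II-2 un I-1×I-2: LL|Ll
L/II-3 ? I-1×I-2: LL|Ll|ll
L/II-4 ? ·: LL|Ll|ll
L/III-1 ? II-4×II-3: LL|Ll|ll
L/III-2 un II-4×II-3: LL|Ll
⇒ L over [I-1,I-2,II-1,II-2,II-3,II-4,III-1,III-2]: 288 consistent
T/I-1 ? ·: TT|Tt
T/I-2 aff ·: tt
T/II-1 ? I-1×I-2: Tt|tt
T/II-2 un I-1×I-2: Tt
T/II-3 un I-1×I-2: Tt
T/II-4 ? ·: TT|Tt|tt
T/III-1 ? II-4×II-3: TT|Tt|tt
T/III-2 un II-4×II-3: TT|Tt
⇒ T over [I-1,I-2,II-1,II-2,II-3,II-4,III-1,III-2]: 36 consistent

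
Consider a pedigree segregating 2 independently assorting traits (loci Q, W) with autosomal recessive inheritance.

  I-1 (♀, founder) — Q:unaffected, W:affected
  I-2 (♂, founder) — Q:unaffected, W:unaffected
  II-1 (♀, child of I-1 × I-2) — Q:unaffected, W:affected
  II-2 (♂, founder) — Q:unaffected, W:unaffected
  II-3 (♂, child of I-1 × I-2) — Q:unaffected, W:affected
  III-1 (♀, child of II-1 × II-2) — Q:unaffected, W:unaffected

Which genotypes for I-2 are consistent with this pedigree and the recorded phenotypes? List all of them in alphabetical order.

I-2 ∈ {QQ Ww, Qq Ww}

Q/I-1 un ·: QQ|Qq
Q/I-2 un ·: QQ|Qq
Q/II-1 un I-1×I-2: QQ|Qq
Q/II-2 un ·: QQ|Qq
Q/II-3 un I-1×I-2: QQ|Qq
Q/III-1 un II-1×II-2: QQ|Qq
⇒ Q over [I-1,I-2,II-1,II-2,II-3,III-1]: 45 consistent
W/I-1 aff ·: ww
W/I-2 un ·: Ww
W/II-1 aff I-1×I-2: ww
W/II-2 un ·: WW|Ww
W/II-3 aff I-1×I-2: ww
W/III-1 un II-1×II-2: Ww
⇒ W over [I-1,I-2,II-1,II-2,II-3,III-1]: 2 consistent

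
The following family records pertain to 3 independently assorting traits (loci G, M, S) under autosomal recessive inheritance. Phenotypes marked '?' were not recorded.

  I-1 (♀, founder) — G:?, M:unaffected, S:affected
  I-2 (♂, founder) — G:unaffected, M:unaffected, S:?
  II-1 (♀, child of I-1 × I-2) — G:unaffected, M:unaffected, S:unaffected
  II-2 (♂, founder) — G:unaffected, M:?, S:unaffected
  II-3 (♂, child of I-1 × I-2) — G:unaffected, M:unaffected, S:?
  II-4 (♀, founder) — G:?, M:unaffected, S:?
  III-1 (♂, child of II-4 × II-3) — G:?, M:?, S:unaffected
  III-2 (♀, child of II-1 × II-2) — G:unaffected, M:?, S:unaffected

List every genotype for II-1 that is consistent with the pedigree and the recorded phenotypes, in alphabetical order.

II-1 ∈ {GG MM Ss, GG Mm Ss, Gg MM Ss, Gg Mm Ss}

G/I-1 ? ·: GG|Gg|gg
G/I-2 un ·: GG|Gg
G/II-1 un I-1×I-2: GG|Gg
G/II-2 un ·: GG|Gg
G/II-3 un I-1×I-2: GG|Gg
G/II-4 ? ·: GG|Gg|gg
G/III-1 ? II-4×II-3: GG|Gg|gg
G/III-2 un II-1×II-2: GG|Gg
⇒ G over [I-1,I-2,II-1,II-2,II-3,II-4,III-1,III-2]: 299 consistent
M/I-1 un ·: MM|Mm
M/I-2 un ·: MM|Mm
M/II-1 un I-1×I-2: MM|Mm
M/II-2 ? ·: MM|Mm|mm
M/II-3 un I-1×I-2: MM|Mm
M/II-4 un ·: MM|Mm
M/III-1 ? II-4×II-3: MM|Mm|mm
M/III-2 ? II-1×II-2: MM|Mm|mm
⇒ M over [I-1,I-2,II-1,II-2,II-3,II-4,III-1,III-2]: 276 consistent
S/I-1 aff ·: ss
S/I-2 ? ·: SS|Ss
S/II-1 un I-1×I-2: Ss
S/II-2 un ·: SS|Ss
S/II-3 ? I-1×I-2: Ss|ss
S/II-4 ? ·: SS|Ss|ss
S/III-1 un II-4×II-3: SS|Ss
S/III-2 un II-1×II-2: SS|Ss
⇒ S over [I-1,I-2,II-1,II-2,II-3,II-4,III-1,III-2]: 48 consistent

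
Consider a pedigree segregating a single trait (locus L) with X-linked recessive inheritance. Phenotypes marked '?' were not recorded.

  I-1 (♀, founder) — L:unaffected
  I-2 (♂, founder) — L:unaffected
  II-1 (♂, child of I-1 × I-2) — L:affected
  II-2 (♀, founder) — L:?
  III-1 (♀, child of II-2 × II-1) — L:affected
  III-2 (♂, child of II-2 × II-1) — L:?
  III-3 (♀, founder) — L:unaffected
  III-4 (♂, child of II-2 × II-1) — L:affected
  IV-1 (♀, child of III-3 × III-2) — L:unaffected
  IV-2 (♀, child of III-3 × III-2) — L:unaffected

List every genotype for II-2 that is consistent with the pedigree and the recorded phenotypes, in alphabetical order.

L/I-1 un ·: X^LX^l
L/I-2 un ·: X^LY
L/II-1 aff I-1×I-2: X^lY
L/II-2 ? ·: X^LX^l|X^lX^l
L/III-1 aff II-2×II-1: X^lX^l
L/III-2 ? II-2×II-1: X^LY|X^lY
L/III-3 un ·: X^LX^L|X^LX^l
L/III-4 aff II-2×II-1: X^lY
L/IV-1 un III-3×III-2: X^LX^L|X^LX^l
L/IV-2 un III-3×III-2: X^LX^L|X^LX^l
⇒ L over [I-1,I-2,II-1,II-2,III-1,III-2,III-3,III-4,IV-1,IV-2]: 9 consistent

II-2 ∈ {X^LX^l, X^lX^l}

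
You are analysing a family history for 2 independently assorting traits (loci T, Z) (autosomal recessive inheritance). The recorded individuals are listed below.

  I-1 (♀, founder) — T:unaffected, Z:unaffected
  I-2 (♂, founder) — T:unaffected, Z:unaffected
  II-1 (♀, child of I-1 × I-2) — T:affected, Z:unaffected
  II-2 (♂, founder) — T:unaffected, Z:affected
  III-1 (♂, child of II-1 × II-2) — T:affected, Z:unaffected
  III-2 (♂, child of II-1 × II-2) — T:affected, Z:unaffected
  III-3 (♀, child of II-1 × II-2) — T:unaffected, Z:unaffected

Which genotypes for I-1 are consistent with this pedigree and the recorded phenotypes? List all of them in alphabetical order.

T/I-1 un ·: Tt
T/I-2 un ·: Tt
T/II-1 aff I-1×I-2: tt
T/II-2 un ·: Tt
T/III-1 aff II-1×II-2: tt
T/III-2 aff II-1×II-2: tt
T/III-3 un II-1×II-2: Tt
⇒ T over [I-1,I-2,II-1,II-2,III-1,III-2,III-3]: 1 consistent
Z/I-1 un ·: ZZ|Zz
Z/I-2 un ·: ZZ|Zz
Z/II-1 un I-1×I-2: ZZ|Zz
Z/II-2 aff ·: zz
Z/III-1 un II-1×II-2: Zz
Z/III-2 un II-1×II-2: Zz
Z/III-3 un II-1×II-2: Zz
⇒ Z over [I-1,I-2,II-1,II-2,III-1,III-2,III-3]: 7 consistent

I-1 ∈ {Tt ZZ, Tt Zz}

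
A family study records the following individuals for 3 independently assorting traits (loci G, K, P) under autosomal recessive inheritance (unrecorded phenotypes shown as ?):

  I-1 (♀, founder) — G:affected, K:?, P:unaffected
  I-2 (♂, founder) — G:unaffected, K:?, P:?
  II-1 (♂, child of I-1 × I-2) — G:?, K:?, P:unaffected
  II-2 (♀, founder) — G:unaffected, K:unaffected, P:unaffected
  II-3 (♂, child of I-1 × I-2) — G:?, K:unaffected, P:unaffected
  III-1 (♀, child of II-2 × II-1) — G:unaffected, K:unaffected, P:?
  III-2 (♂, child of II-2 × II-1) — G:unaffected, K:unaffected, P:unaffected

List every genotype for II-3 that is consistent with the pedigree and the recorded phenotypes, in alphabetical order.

II-3 ∈ {Gg KK PP, Gg KK Pp, Gg Kk PP, Gg Kk Pp, gg KK PP, gg KK Pp, gg Kk PP, gg Kk Pp}

G/I-1 aff ·: gg
G/I-2 un ·: GG|Gg
G/II-1 ? I-1×I-2: Gg|gg
G/II-2 un ·: GG|Gg
G/II-3 ? I-1×I-2: Gg|gg
G/III-1 un II-2×II-1: GG|Gg
G/III-2 un II-2×II-1: GG|Gg
⇒ G over [I-1,I-2,II-1,II-2,II-3,III-1,III-2]: 28 consistent
K/I-1 ? ·: KK|Kk|kk
K/I-2 ? ·: KK|Kk|kk
K/II-1 ? I-1×I-2: KK|Kk|kk
K/II-2 un ·: KK|Kk
K/II-3 un I-1×I-2: KK|Kk
K/III-1 un II-2×II-1: KK|Kk
K/III-2 un II-2×II-1: KK|Kk
⇒ K over [I-1,I-2,II-1,II-2,II-3,III-1,III-2]: 123 consistent
P/I-1 un ·: PP|Pp
P/I-2 ? ·: PP|Pp|pp
P/II-1 un I-1×I-2: PP|Pp
P/II-2 un ·: PP|Pp
P/II-3 un I-1×I-2: PP|Pp
P/III-1 ? II-2×II-1: PP|Pp|pp
P/III-2 un II-2×II-1: PP|Pp
⇒ P over [I-1,I-2,II-1,II-2,II-3,III-1,III-2]: 115 consistent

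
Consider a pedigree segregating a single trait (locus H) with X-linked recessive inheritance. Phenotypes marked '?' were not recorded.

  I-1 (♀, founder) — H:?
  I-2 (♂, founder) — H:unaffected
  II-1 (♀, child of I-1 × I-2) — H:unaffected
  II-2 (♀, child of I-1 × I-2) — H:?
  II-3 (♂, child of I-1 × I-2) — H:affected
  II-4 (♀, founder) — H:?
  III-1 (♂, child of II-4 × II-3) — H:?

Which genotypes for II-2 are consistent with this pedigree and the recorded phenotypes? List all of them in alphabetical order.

H/I-1 ? ·: X^HX^h|X^hX^h
H/I-2 un ·: X^HY
H/II-1 un I-1×I-2: X^HX^H|X^HX^h
H/II-2 ? I-1×I-2: X^HX^H|X^HX^h
H/II-3 aff I-1×I-2: X^hY
H/II-4 ? ·: X^HX^H|X^HX^h|X^hX^h
H/III-1 ? II-4×II-3: X^HY|X^hY
⇒ H over [I-1,I-2,II-1,II-2,II-3,II-4,III-1]: 20 consistent

II-2 ∈ {X^HX^H, X^HX^h}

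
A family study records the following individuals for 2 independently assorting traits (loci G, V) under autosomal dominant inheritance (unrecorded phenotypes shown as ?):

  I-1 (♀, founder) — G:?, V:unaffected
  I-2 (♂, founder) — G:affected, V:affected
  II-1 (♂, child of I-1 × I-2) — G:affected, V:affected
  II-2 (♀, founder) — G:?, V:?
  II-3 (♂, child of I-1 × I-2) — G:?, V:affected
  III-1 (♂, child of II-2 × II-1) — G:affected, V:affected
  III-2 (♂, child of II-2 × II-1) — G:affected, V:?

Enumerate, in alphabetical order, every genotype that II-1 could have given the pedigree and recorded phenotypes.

II-1 ∈ {GG Vv, Gg Vv}

G/I-1 ? ·: gg|Gg|GG
G/I-2 aff ·: Gg|GG
G/II-1 aff I-1×I-2: Gg|GG
G/II-2 ? ·: gg|Gg|GG
G/II-3 ? I-1×I-2: gg|Gg|GG
G/III-1 aff II-2×II-1: Gg|GG
G/III-2 aff II-2×II-1: Gg|GG
⇒ G over [I-1,I-2,II-1,II-2,II-3,III-1,III-2]: 138 consistent
V/I-1 un ·: vv
V/I-2 aff ·: Vv|VV
V/II-1 aff I-1×I-2: Vv
V/II-2 ? ·: vv|Vv|VV
V/II-3 aff I-1×I-2: Vv
V/III-1 aff II-2×II-1: Vv|VV
V/III-2 ? II-2×II-1: vv|Vv|VV
⇒ V over [I-1,I-2,II-1,II-2,II-3,III-1,III-2]: 24 consistent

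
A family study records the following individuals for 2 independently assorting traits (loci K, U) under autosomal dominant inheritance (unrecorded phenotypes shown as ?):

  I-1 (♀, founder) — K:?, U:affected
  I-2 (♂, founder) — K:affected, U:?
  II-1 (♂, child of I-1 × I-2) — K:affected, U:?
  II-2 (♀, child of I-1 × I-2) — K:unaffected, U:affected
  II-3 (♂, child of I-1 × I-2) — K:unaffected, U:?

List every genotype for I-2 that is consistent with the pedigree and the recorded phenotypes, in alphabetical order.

I-2 ∈ {Kk UU, Kk Uu, Kk uu}

K/I-1 ? ·: kk|Kk
K/I-2 aff ·: Kk
K/II-1 aff I-1×I-2: Kk|KK
K/II-2 un I-1×I-2: kk
K/II-3 un I-1×I-2: kk
⇒ K over [I-1,I-2,II-1,II-2,II-3]: 3 consistent
U/I-1 aff ·: Uu|UU
U/I-2 ? ·: uu|Uu|UU
U/II-1 ? I-1×I-2: uu|Uu|UU
U/II-2 aff I-1×I-2: Uu|UU
U/II-3 ? I-1×I-2: uu|Uu|UU
⇒ U over [I-1,I-2,II-1,II-2,II-3]: 40 consistent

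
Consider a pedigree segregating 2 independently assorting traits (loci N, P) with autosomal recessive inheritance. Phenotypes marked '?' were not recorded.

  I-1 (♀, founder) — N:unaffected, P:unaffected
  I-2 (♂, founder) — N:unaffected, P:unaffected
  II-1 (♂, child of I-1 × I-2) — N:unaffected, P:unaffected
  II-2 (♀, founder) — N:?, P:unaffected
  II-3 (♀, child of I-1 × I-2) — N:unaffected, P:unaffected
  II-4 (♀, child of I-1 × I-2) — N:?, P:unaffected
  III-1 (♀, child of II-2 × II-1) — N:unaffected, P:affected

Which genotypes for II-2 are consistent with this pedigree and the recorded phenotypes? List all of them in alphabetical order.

II-2 ∈ {NN Pp, Nn Pp, nn Pp}

N/I-1 un ·: NN|Nn
N/I-2 un ·: NN|Nn
N/II-1 un I-1×I-2: NN|Nn
N/II-2 ? ·: NN|Nn|nn
N/II-3 un I-1×I-2: NN|Nn
N/II-4 ? I-1×I-2: NN|Nn|nn
N/III-1 un II-2×II-1: NN|Nn
⇒ N over [I-1,I-2,II-1,II-2,II-3,II-4,III-1]: 130 consistent
P/I-1 un ·: PP|Pp
P/I-2 un ·: PP|Pp
P/II-1 un I-1×I-2: Pp
P/II-2 un ·: Pp
P/II-3 un I-1×I-2: PP|Pp
P/II-4 un I-1×I-2: PP|Pp
P/III-1 aff II-2×II-1: pp
⇒ P over [I-1,I-2,II-1,II-2,II-3,II-4,III-1]: 12 consistent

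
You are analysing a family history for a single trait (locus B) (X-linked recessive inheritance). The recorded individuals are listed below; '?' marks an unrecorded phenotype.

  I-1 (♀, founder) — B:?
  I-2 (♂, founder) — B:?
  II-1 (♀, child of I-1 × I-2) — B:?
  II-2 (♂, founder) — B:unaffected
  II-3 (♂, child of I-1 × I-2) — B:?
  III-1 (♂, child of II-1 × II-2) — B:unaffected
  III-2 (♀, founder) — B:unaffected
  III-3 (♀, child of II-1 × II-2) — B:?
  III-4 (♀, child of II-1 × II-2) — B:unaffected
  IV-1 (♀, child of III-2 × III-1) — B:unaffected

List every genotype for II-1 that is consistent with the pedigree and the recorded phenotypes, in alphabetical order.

II-1 ∈ {X^BX^B, X^BX^b}

B/I-1 ? ·: X^BX^B|X^BX^b|X^bX^b
B/I-2 ? ·: X^BY|X^bY
B/II-1 ? I-1×I-2: X^BX^B|X^BX^b
B/II-2 un ·: X^BY
B/II-3 ? I-1×I-2: X^BY|X^bY
B/III-1 un II-1×II-2: X^BY
B/III-2 un ·: X^BX^B|X^BX^b
B/III-3 ? II-1×II-2: X^BX^B|X^BX^b
B/III-4 un II-1×II-2: X^BX^B|X^BX^b
B/IV-1 un III-2×III-1: X^BX^B|X^BX^b
⇒ B over [I-1,I-2,II-1,II-2,II-3,III-1,III-2,III-3,III-4,IV-1]: 81 consistent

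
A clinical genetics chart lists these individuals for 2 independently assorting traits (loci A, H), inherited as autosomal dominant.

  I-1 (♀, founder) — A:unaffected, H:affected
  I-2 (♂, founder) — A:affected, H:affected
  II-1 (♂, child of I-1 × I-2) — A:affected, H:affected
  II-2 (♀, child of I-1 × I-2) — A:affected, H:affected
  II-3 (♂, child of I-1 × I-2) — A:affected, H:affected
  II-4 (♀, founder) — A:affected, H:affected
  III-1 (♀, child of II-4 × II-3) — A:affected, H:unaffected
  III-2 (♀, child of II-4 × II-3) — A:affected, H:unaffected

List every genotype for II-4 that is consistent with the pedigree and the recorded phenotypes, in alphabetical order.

A/I-1 un ·: aa
A/I-2 aff ·: Aa|AA
A/II-1 aff I-1×I-2: Aa
A/II-2 aff I-1×I-2: Aa
A/II-3 aff I-1×I-2: Aa
A/II-4 aff ·: Aa|AA
A/III-1 aff II-4×II-3: Aa|AA
A/III-2 aff II-4×II-3: Aa|AA
⇒ A over [I-1,I-2,II-1,II-2,II-3,II-4,III-1,III-2]: 16 consistent
H/I-1 aff ·: Hh|HH
H/I-2 aff ·: Hh|HH
H/II-1 aff I-1×I-2: Hh|HH
H/II-2 aff I-1×I-2: Hh|HH
H/II-3 aff I-1×I-2: Hh
H/II-4 aff ·: Hh
H/III-1 un II-4×II-3: hh
H/III-2 un II-4×II-3: hh
⇒ H over [I-1,I-2,II-1,II-2,II-3,II-4,III-1,III-2]: 12 consistent

II-4 ∈ {AA Hh, Aa Hh}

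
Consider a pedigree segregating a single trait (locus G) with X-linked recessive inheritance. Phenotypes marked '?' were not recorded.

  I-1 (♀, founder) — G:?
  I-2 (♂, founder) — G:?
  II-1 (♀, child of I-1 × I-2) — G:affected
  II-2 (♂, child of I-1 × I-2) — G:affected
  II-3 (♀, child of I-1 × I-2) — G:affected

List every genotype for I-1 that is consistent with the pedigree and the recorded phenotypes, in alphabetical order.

G/I-1 ? ·: X^GX^g|X^gX^g
G/I-2 ? ·: X^gY
G/II-1 aff I-1×I-2: X^gX^g
G/II-2 aff I-1×I-2: X^gY
G/II-3 aff I-1×I-2: X^gX^g
⇒ G over [I-1,I-2,II-1,II-2,II-3]: 2 consistent

I-1 ∈ {X^GX^g, X^gX^g}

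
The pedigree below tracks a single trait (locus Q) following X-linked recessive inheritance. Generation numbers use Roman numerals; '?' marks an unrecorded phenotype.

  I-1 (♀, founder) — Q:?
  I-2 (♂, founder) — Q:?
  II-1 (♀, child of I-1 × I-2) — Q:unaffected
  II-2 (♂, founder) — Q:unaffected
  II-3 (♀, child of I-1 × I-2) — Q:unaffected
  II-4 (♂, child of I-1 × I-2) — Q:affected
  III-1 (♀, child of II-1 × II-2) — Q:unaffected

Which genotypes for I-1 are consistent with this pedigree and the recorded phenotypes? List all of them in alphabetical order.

Q/I-1 ? ·: X^QX^q|X^qX^q
Q/I-2 ? ·: X^QY|X^qY
Q/II-1 un I-1×I-2: X^QX^Q|X^QX^q
Q/II-2 un ·: X^QY
Q/II-3 un I-1×I-2: X^QX^Q|X^QX^q
Q/II-4 aff I-1×I-2: X^qY
Q/III-1 un II-1×II-2: X^QX^Q|X^QX^q
⇒ Q over [I-1,I-2,II-1,II-2,II-3,II-4,III-1]: 10 consistent

I-1 ∈ {X^QX^q, X^qX^q}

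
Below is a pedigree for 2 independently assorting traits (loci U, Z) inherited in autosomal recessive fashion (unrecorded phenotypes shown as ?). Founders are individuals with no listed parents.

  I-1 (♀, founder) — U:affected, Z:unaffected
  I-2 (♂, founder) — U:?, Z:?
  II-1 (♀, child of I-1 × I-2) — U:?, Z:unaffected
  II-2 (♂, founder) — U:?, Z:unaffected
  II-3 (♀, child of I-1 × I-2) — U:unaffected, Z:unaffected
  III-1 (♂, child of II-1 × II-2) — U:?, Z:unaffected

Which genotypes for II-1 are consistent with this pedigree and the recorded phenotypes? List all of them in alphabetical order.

U/I-1 aff ·: uu
U/I-2 ? ·: UU|Uu
U/II-1 ? I-1×I-2: Uu|uu
U/II-2 ? ·: UU|Uu|uu
U/II-3 un I-1×I-2: Uu
U/III-1 ? II-1×II-2: UU|Uu|uu
⇒ U over [I-1,I-2,II-1,II-2,II-3,III-1]: 18 consistent
Z/I-1 un ·: ZZ|Zz
Z/I-2 ? ·: ZZ|Zz|zz
Z/II-1 un I-1×I-2: ZZ|Zz
Z/II-2 un ·: ZZ|Zz
Z/II-3 un I-1×I-2: ZZ|Zz
Z/III-1 un II-1×II-2: ZZ|Zz
⇒ Z over [I-1,I-2,II-1,II-2,II-3,III-1]: 53 consistent

II-1 ∈ {Uu ZZ, Uu Zz, uu ZZ, uu Zz}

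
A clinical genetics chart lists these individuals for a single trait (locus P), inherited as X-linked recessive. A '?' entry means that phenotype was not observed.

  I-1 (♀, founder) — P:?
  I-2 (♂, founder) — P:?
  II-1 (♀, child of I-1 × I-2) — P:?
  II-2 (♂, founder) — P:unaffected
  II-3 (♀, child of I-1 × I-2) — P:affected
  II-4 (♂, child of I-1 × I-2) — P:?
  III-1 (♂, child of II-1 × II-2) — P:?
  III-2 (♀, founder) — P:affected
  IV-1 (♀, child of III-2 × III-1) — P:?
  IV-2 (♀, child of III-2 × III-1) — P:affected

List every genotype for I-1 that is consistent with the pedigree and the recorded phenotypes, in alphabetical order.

I-1 ∈ {X^PX^p, X^pX^p}

P/I-1 ? ·: X^PX^p|X^pX^p
P/I-2 ? ·: X^pY
P/II-1 ? I-1×I-2: X^PX^p|X^pX^p
P/II-2 un ·: X^PY
P/II-3 aff I-1×I-2: X^pX^p
P/II-4 ? I-1×I-2: X^PY|X^pY
P/III-1 ? II-1×II-2: X^pY
P/III-2 aff ·: X^pX^p
P/IV-1 ? III-2×III-1: X^pX^p
P/IV-2 aff III-2×III-1: X^pX^p
⇒ P over [I-1,I-2,II-1,II-2,II-3,II-4,III-1,III-2,IV-1,IV-2]: 5 consistent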